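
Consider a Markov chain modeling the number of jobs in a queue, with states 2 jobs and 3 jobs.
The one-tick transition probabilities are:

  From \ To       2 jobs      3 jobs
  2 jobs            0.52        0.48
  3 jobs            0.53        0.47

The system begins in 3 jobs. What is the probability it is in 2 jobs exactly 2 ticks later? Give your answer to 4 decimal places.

0.5247

Sum over the intermediate state after 1 tick:
P = P(3 jobs→2 jobs)·P(2 jobs→2 jobs) + P(3 jobs→3 jobs)·P(3 jobs→2 jobs)
  = 0.53×0.52 + 0.47×0.53
  = 0.2756 + 0.2491 = 0.5247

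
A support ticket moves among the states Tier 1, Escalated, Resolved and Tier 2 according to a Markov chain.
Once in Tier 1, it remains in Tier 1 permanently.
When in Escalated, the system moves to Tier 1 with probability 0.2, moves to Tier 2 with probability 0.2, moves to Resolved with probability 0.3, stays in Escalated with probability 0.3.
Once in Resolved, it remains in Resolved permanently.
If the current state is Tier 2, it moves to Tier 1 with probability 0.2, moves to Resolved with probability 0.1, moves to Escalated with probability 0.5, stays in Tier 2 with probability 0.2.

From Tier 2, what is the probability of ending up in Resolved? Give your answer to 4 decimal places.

0.4783

Let h(s) be the probability of absorption at Resolved starting from transient state s. Then h(Resolved) = 1 and h(Tier 1) = 0. By first-step analysis:
h(Escalated) = 0.2·0 + 0.3·h(Escalated) + 0.3·1 + 0.2·h(Tier 2)
h(Tier 2) = 0.2·0 + 0.5·h(Escalated) + 0.1·1 + 0.2·h(Tier 2)
Solving: h(Escalated) = 0.5652, h(Tier 2) = 0.4783.
Starting from Tier 2, the probability is 0.4783.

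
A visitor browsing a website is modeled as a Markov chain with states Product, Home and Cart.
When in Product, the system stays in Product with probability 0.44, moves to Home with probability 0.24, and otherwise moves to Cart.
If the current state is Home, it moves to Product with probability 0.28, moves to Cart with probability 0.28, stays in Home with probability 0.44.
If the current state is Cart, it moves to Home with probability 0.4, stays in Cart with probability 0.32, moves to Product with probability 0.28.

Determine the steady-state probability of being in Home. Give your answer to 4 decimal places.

Let the stationary distribution be π with π = πP and π_1 + π_2 + π_3 = 1.
π_1 = 0.44·π_1 + 0.28·π_2 + 0.28·π_3
π_2 = 0.24·π_1 + 0.44·π_2 + 0.4·π_3
Solving with the normalization constraint gives π = (0.3333, 0.3611, 0.3056).
So the stationary probability of Home is 0.3611.

0.3611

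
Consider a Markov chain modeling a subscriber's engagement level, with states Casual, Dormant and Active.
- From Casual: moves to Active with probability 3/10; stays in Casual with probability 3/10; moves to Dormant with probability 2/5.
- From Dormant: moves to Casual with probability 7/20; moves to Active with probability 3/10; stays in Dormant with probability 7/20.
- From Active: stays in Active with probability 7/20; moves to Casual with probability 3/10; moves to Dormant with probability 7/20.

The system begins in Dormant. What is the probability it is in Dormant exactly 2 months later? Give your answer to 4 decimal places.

0.3675

Sum over the intermediate state after 1 month:
P = P(Dormant→Casual)·P(Casual→Dormant) + P(Dormant→Dormant)·P(Dormant→Dormant) + P(Dormant→Active)·P(Active→Dormant)
  = 0.35×0.4 + 0.35×0.35 + 0.3×0.35
  = 0.1400 + 0.1225 + 0.1050 = 0.3675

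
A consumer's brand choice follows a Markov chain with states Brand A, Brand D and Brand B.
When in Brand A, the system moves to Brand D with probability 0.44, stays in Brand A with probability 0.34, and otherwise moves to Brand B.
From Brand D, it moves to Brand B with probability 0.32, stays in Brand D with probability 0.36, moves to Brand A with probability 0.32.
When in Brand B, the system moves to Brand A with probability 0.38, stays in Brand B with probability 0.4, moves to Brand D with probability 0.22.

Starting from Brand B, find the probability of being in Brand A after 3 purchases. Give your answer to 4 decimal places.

0.3459

Propagate the distribution vector 3 purchases from Brand B.
After 0 purchases: (0.0000, 0.0000, 1.0000)
After 1 purchase: (0.3800, 0.2200, 0.4000)
After 2 purchases: (0.3516, 0.3344, 0.3140)
After 3 purchases: (0.3459, 0.3442, 0.3100)
P(in Brand A after 3 purchases) = 0.3459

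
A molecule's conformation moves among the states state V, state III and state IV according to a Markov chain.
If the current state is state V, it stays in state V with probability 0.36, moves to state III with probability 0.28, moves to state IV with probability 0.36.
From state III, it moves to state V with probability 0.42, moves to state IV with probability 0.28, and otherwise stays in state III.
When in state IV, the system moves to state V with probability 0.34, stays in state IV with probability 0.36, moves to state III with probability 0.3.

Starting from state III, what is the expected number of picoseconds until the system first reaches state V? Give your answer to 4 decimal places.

Let t(s) be the expected number of picoseconds to first reach state V from state s, with t(state V) = 0. Conditioning on the first picosecond:
t(state III) = 1 + 0.3·t(state III) + 0.28·t(state IV)
t(state IV) = 1 + 0.3·t(state III) + 0.36·t(state IV)
Solving: t(state III) = 2.5275, t(state IV) = 2.7473.
Expected picoseconds from state III to state V: 2.5275.

2.5275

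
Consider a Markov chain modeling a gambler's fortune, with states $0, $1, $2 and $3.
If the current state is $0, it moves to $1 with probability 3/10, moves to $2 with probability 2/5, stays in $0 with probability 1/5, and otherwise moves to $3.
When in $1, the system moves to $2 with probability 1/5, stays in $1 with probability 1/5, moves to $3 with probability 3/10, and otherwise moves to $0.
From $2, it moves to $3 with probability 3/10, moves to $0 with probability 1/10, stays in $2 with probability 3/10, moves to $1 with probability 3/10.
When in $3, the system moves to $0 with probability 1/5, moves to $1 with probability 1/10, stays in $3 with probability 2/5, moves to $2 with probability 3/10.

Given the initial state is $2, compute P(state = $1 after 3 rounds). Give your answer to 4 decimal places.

Propagate the distribution vector 3 rounds from $2.
After 0 rounds: (0.0000, 0.0000, 1.0000, 0.0000)
After 1 round: (0.1000, 0.3000, 0.3000, 0.3000)
After 2 rounds: (0.2000, 0.2100, 0.2800, 0.3100)
After 3 rounds: (0.1930, 0.2170, 0.2990, 0.2910)
P(in $1 after 3 rounds) = 0.2170

0.2170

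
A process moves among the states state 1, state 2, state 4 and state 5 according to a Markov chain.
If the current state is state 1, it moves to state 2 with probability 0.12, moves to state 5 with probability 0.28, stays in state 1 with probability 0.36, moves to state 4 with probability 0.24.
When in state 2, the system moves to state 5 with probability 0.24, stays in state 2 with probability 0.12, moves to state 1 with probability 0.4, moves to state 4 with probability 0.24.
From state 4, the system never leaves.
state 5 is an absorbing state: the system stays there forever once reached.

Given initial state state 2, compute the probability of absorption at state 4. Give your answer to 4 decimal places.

Let h(s) be the probability of absorption at state 4 starting from transient state s. Then h(state 4) = 1 and h(state 5) = 0. By first-step analysis:
h(state 1) = 0.36·h(state 1) + 0.12·h(state 2) + 0.24·1 + 0.28·0
h(state 2) = 0.4·h(state 1) + 0.12·h(state 2) + 0.24·1 + 0.24·0
Solving: h(state 1) = 0.4658, h(state 2) = 0.4845.
Starting from state 2, the probability is 0.4845.

0.4845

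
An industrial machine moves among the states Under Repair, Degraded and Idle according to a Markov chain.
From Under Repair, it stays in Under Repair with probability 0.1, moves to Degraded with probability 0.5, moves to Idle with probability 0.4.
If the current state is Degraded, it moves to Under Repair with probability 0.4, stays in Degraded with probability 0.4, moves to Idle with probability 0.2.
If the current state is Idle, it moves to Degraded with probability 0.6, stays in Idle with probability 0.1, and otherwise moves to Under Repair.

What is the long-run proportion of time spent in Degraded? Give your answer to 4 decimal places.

0.4759

Let the stationary distribution be π with π = πP and π_1 + π_2 + π_3 = 1.
π_1 = 0.1·π_1 + 0.4·π_2 + 0.3·π_3
π_2 = 0.5·π_1 + 0.4·π_2 + 0.6·π_3
Solving with the normalization constraint gives π = (0.2897, 0.4759, 0.2345).
So the stationary probability of Degraded is 0.4759.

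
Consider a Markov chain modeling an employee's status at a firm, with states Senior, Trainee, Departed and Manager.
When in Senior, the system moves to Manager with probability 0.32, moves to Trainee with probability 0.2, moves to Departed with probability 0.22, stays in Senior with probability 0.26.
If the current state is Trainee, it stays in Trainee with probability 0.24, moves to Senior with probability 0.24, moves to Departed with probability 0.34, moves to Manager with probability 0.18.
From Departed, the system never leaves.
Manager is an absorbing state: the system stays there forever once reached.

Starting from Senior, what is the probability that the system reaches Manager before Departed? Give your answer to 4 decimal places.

Let h(s) be the probability of absorption at Manager starting from transient state s. Then h(Manager) = 1 and h(Departed) = 0. By first-step analysis:
h(Senior) = 0.26·h(Senior) + 0.2·h(Trainee) + 0.22·0 + 0.32·1
h(Trainee) = 0.24·h(Senior) + 0.24·h(Trainee) + 0.34·0 + 0.18·1
Solving: h(Senior) = 0.5428, h(Trainee) = 0.4082.
Starting from Senior, the probability is 0.5428.

0.5428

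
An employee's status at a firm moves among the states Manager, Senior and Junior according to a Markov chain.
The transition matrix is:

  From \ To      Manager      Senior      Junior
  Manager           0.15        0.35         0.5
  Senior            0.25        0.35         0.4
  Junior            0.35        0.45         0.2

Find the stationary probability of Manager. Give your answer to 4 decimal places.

Let the stationary distribution be π with π = πP and π_1 + π_2 + π_3 = 1.
π_1 = 0.15·π_1 + 0.25·π_2 + 0.35·π_3
π_2 = 0.35·π_1 + 0.35·π_2 + 0.45·π_3
Solving with the normalization constraint gives π = (0.2595, 0.3855, 0.3550).
So the stationary probability of Manager is 0.2595.

0.2595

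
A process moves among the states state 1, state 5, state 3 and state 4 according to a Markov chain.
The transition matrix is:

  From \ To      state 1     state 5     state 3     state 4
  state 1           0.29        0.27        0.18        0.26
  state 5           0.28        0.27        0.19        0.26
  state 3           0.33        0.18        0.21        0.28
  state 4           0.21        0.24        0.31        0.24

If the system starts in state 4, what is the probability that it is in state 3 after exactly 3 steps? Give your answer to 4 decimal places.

Propagate the distribution vector 3 steps from state 4.
After 0 steps: (0.0000, 0.0000, 0.0000, 1.0000)
After 1 step: (0.2100, 0.2400, 0.3100, 0.2400)
After 2 steps: (0.2808, 0.2349, 0.2229, 0.2614)
After 3 steps: (0.2757, 0.2421, 0.2230, 0.2592)
P(in state 3 after 3 steps) = 0.2230

0.2230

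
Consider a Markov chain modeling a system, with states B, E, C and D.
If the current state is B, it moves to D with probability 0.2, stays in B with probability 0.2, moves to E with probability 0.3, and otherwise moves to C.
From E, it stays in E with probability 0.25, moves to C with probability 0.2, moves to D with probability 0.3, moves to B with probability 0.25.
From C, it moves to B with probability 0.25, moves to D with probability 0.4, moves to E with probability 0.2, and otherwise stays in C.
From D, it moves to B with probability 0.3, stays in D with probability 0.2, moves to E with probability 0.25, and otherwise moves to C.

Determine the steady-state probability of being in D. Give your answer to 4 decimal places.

0.2706

Let the stationary distribution be π with π = πP and π_1 + π_2 + π_3 + π_4 = 1.
π_1 = 0.2·π_1 + 0.25·π_2 + 0.25·π_3 + 0.3·π_4
π_2 = 0.3·π_1 + 0.25·π_2 + 0.2·π_3 + 0.25·π_4
π_3 = 0.3·π_1 + 0.2·π_2 + 0.15·π_3 + 0.25·π_4
Solving with the normalization constraint gives π = (0.2510, 0.2512, 0.2273, 0.2706).
So the stationary probability of D is 0.2706.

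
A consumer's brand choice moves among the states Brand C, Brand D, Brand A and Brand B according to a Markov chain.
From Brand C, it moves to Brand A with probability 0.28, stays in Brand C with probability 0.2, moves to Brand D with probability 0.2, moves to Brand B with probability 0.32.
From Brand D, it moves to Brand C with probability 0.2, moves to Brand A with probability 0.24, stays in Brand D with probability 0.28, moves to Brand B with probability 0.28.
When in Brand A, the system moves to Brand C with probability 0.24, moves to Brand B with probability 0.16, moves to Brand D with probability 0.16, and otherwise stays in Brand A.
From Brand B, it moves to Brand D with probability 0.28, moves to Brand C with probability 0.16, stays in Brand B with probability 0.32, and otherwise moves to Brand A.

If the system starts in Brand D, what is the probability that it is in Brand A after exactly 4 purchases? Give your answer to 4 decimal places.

0.3095

Propagate the distribution vector 4 purchases from Brand D.
After 0 purchases: (0.0000, 1.0000, 0.0000, 0.0000)
After 1 purchase: (0.2000, 0.2800, 0.2400, 0.2800)
After 2 purchases: (0.1984, 0.2352, 0.2960, 0.2704)
After 3 purchases: (0.2010, 0.2286, 0.3071, 0.2632)
After 4 purchases: (0.2018, 0.2271, 0.3095, 0.2617)
P(in Brand A after 4 purchases) = 0.3095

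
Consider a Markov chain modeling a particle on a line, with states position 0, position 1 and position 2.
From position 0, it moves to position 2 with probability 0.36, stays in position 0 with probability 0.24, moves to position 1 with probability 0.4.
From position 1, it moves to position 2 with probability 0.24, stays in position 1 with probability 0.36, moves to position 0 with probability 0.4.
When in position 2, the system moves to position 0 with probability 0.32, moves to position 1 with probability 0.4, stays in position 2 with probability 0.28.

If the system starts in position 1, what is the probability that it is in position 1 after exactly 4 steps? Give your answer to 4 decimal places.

Propagate the distribution vector 4 steps from position 1.
After 0 steps: (0.0000, 1.0000, 0.0000)
After 1 step: (0.4000, 0.3600, 0.2400)
After 2 steps: (0.3168, 0.3856, 0.2976)
After 3 steps: (0.3255, 0.3846, 0.2899)
After 4 steps: (0.3247, 0.3846, 0.2907)
P(in position 1 after 4 steps) = 0.3846

0.3846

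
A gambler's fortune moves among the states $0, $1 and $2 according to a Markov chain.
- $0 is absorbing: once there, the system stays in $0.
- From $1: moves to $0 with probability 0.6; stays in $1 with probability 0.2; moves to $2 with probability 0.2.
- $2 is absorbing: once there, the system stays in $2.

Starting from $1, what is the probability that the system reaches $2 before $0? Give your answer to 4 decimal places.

0.2500

Let h(s) be the probability of absorption at $2 starting from transient state s. Then h($2) = 1 and h($0) = 0. By first-step analysis:
h($1) = 0.6·0 + 0.2·h($1) + 0.2·1
Solving: h($1) = 0.2500.
Starting from $1, the probability is 0.2500.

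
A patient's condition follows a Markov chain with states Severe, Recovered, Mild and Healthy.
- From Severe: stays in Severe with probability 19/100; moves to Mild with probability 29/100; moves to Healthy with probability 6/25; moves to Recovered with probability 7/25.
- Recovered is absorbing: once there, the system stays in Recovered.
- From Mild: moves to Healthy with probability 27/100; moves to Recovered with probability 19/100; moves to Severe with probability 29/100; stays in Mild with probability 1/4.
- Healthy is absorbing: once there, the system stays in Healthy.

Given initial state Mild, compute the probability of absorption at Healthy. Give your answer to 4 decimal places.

Let h(s) be the probability of absorption at Healthy starting from transient state s. Then h(Healthy) = 1 and h(Recovered) = 0. By first-step analysis:
h(Severe) = 0.19·h(Severe) + 0.28·0 + 0.29·h(Mild) + 0.24·1
h(Mild) = 0.29·h(Severe) + 0.19·0 + 0.25·h(Mild) + 0.27·1
Solving: h(Severe) = 0.4935, h(Mild) = 0.5508.
Starting from Mild, the probability is 0.5508.

0.5508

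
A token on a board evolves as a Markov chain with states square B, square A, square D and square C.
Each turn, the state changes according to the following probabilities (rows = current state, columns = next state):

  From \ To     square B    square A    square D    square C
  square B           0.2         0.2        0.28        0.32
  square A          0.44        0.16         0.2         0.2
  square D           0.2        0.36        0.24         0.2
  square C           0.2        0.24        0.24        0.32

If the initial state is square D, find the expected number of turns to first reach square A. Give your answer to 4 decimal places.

Let t(s) be the expected number of turns to first reach square A from state s, with t(square A) = 0. Conditioning on the first turn:
t(square B) = 1 + 0.2·t(square B) + 0.28·t(square D) + 0.32·t(square C)
t(square D) = 1 + 0.2·t(square B) + 0.24·t(square D) + 0.2·t(square C)
t(square C) = 1 + 0.2·t(square B) + 0.24·t(square D) + 0.32·t(square C)
Solving: t(square B) = 3.9548, t(square D) = 3.3619, t(square C) = 3.8203.
Expected turns from square D to square A: 3.3619.

3.3619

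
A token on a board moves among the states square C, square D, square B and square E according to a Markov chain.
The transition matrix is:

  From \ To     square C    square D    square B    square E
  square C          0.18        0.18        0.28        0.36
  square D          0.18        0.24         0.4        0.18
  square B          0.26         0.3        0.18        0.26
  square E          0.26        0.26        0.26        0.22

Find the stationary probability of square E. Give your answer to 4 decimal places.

Let the stationary distribution be π with π = πP and π_1 + π_2 + π_3 + π_4 = 1.
π_1 = 0.18·π_1 + 0.18·π_2 + 0.26·π_3 + 0.26·π_4
π_2 = 0.18·π_1 + 0.24·π_2 + 0.3·π_3 + 0.26·π_4
π_3 = 0.28·π_1 + 0.4·π_2 + 0.18·π_3 + 0.26·π_4
Solving with the normalization constraint gives π = (0.2223, 0.2483, 0.2770, 0.2523).
So the stationary probability of square E is 0.2523.

0.2523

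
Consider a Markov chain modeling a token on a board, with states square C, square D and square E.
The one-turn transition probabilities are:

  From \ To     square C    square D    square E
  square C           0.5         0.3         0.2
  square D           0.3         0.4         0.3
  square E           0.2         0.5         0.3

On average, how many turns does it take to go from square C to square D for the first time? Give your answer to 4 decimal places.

2.9032

Let t(s) be the expected number of turns to first reach square D from state s, with t(square D) = 0. Conditioning on the first turn:
t(square C) = 1 + 0.5·t(square C) + 0.2·t(square E)
t(square E) = 1 + 0.2·t(square C) + 0.3·t(square E)
Solving: t(square C) = 2.9032, t(square E) = 2.2581.
Expected turns from square C to square D: 2.9032.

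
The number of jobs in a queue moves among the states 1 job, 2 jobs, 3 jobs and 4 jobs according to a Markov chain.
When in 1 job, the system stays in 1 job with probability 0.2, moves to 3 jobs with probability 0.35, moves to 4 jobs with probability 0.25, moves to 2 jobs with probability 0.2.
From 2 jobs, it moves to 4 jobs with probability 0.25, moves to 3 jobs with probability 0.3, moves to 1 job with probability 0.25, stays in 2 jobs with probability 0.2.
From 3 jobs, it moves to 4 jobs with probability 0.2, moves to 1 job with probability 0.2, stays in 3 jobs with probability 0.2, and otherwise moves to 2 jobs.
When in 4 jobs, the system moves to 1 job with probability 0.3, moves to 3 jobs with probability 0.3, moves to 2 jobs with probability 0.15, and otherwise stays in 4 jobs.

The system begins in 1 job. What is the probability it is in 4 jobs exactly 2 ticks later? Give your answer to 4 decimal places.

Propagate the distribution vector 2 ticks from 1 job.
After 0 ticks: (1.0000, 0.0000, 0.0000, 0.0000)
After 1 tick: (0.2000, 0.2000, 0.3500, 0.2500)
After 2 ticks: (0.2350, 0.2575, 0.2750, 0.2325)
P(in 4 jobs after 2 ticks) = 0.2325

0.2325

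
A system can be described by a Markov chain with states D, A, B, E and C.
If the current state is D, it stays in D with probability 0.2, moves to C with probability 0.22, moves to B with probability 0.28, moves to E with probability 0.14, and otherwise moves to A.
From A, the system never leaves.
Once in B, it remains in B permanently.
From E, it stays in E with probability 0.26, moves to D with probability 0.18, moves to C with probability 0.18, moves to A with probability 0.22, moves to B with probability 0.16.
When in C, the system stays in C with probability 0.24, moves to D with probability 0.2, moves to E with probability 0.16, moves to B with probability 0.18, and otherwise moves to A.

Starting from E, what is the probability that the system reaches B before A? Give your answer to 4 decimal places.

Let h(s) be the probability of absorption at B starting from transient state s. Then h(B) = 1 and h(A) = 0. By first-step analysis:
h(D) = 0.2·h(D) + 0.16·0 + 0.28·1 + 0.14·h(E) + 0.22·h(C)
h(E) = 0.18·h(D) + 0.22·0 + 0.16·1 + 0.26·h(E) + 0.18·h(C)
h(C) = 0.2·h(D) + 0.22·0 + 0.18·1 + 0.16·h(E) + 0.24·h(C)
Solving: h(D) = 0.5660, h(E) = 0.4719, h(C) = 0.4851.
Starting from E, the probability is 0.4719.

0.4719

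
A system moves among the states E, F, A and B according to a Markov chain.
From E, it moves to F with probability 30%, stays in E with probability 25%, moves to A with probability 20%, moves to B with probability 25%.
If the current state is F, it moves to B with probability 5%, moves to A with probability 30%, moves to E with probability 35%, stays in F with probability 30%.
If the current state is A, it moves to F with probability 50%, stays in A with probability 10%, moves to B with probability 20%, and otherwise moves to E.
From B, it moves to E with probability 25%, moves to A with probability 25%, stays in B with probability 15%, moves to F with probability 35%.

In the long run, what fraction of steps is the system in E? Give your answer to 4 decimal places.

0.2741

Let the stationary distribution be π with π = πP and π_1 + π_2 + π_3 + π_4 = 1.
π_1 = 0.25·π_1 + 0.35·π_2 + 0.2·π_3 + 0.25·π_4
π_2 = 0.3·π_1 + 0.3·π_2 + 0.5·π_3 + 0.35·π_4
π_3 = 0.2·π_1 + 0.3·π_2 + 0.1·π_3 + 0.25·π_4
Solving with the normalization constraint gives π = (0.2741, 0.3518, 0.2208, 0.1533).
So the stationary probability of E is 0.2741.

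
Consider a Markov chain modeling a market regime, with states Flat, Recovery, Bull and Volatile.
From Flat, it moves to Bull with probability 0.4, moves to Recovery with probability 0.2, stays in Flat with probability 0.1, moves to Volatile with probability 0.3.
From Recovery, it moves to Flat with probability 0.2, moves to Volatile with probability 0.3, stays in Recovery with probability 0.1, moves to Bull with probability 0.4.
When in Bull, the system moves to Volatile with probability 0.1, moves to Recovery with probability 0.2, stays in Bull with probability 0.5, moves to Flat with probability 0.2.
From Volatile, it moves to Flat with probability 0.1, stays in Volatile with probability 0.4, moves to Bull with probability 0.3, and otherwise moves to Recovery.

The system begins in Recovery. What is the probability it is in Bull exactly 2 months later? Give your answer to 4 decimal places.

Propagate the distribution vector 2 months from Recovery.
After 0 months: (0.0000, 1.0000, 0.0000, 0.0000)
After 1 month: (0.2000, 0.1000, 0.4000, 0.3000)
After 2 months: (0.1500, 0.1900, 0.4100, 0.2500)
P(in Bull after 2 months) = 0.4100

0.4100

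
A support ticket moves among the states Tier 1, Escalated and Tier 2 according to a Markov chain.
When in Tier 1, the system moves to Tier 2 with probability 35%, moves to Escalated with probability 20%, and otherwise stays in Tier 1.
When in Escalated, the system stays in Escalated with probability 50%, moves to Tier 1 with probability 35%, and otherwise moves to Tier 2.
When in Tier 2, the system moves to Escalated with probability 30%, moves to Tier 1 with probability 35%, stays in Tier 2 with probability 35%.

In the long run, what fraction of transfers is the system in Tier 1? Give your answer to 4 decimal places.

0.3889

Let the stationary distribution be π with π = πP and π_1 + π_2 + π_3 = 1.
π_1 = 0.45·π_1 + 0.35·π_2 + 0.35·π_3
π_2 = 0.2·π_1 + 0.5·π_2 + 0.3·π_3
Solving with the normalization constraint gives π = (0.3889, 0.3264, 0.2847).
So the stationary probability of Tier 1 is 0.3889.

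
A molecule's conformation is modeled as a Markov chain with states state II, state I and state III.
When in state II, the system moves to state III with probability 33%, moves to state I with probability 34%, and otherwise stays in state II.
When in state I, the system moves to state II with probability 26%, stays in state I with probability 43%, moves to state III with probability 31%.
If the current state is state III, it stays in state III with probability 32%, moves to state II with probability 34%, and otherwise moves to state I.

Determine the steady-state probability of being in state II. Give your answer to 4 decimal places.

Let the stationary distribution be π with π = πP and π_1 + π_2 + π_3 = 1.
π_1 = 0.33·π_1 + 0.26·π_2 + 0.34·π_3
π_2 = 0.34·π_1 + 0.43·π_2 + 0.34·π_3
Solving with the normalization constraint gives π = (0.3070, 0.3736, 0.3193).
So the stationary probability of state II is 0.3070.

0.3070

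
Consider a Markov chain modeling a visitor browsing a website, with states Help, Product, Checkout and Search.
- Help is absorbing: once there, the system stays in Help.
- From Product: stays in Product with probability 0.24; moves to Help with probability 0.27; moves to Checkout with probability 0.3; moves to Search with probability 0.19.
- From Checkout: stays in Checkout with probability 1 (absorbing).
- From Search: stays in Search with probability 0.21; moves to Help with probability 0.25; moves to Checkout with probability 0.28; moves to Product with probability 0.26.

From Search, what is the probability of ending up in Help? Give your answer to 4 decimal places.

0.4722

Let h(s) be the probability of absorption at Help starting from transient state s. Then h(Help) = 1 and h(Checkout) = 0. By first-step analysis:
h(Product) = 0.27·1 + 0.24·h(Product) + 0.3·0 + 0.19·h(Search)
h(Search) = 0.25·1 + 0.26·h(Product) + 0.28·0 + 0.21·h(Search)
Solving: h(Product) = 0.4733, h(Search) = 0.4722.
Starting from Search, the probability is 0.4722.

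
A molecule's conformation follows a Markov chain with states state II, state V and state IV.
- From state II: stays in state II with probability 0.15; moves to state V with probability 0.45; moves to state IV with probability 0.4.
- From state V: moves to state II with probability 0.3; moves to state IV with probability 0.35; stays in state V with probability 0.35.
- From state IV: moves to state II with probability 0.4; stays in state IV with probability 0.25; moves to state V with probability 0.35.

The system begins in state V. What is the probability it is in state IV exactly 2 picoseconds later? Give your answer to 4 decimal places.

Sum over the intermediate state after 1 picosecond:
P = P(state V→state II)·P(state II→state IV) + P(state V→state V)·P(state V→state IV) + P(state V→state IV)·P(state IV→state IV)
  = 0.3×0.4 + 0.35×0.35 + 0.35×0.25
  = 0.1200 + 0.1225 + 0.0875 = 0.3300

0.3300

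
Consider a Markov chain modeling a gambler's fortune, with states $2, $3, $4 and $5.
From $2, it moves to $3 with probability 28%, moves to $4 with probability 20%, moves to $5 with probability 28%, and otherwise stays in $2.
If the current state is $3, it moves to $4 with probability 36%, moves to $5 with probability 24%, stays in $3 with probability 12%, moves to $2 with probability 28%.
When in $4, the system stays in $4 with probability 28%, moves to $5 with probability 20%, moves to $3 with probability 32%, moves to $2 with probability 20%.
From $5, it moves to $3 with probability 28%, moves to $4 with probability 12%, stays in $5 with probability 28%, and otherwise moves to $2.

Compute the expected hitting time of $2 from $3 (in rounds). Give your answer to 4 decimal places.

3.7439

Let t(s) be the expected number of rounds to first reach $2 from state s, with t($2) = 0. Conditioning on the first round:
t($3) = 1 + 0.12·t($3) + 0.36·t($4) + 0.24·t($5)
t($4) = 1 + 0.32·t($3) + 0.28·t($4) + 0.2·t($5)
t($5) = 1 + 0.28·t($3) + 0.12·t($4) + 0.28·t($5)
Solving: t($3) = 3.7439, t($4) = 4.0296, t($5) = 3.5164.
Expected rounds from $3 to $2: 3.7439.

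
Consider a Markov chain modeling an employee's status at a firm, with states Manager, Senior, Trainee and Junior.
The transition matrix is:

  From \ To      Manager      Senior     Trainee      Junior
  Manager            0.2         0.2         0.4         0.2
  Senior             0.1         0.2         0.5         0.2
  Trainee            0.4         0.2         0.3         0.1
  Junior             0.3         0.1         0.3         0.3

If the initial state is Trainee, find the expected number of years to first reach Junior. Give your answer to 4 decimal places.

6.7416

Let t(s) be the expected number of years to first reach Junior from state s, with t(Junior) = 0. Conditioning on the first year:
t(Manager) = 1 + 0.2·t(Manager) + 0.2·t(Senior) + 0.4·t(Trainee)
t(Senior) = 1 + 0.1·t(Manager) + 0.2·t(Senior) + 0.5·t(Trainee)
t(Trainee) = 1 + 0.4·t(Manager) + 0.2·t(Senior) + 0.3·t(Trainee)
Solving: t(Manager) = 6.1798, t(Senior) = 6.2360, t(Trainee) = 6.7416.
Expected years from Trainee to Junior: 6.7416.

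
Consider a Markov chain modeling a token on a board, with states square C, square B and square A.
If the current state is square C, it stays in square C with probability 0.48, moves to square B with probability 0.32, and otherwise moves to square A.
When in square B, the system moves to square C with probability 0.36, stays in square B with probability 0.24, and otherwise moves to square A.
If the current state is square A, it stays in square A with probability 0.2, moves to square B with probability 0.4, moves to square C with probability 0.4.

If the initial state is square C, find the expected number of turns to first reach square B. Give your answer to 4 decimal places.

Let t(s) be the expected number of turns to first reach square B from state s, with t(square B) = 0. Conditioning on the first turn:
t(square C) = 1 + 0.48·t(square C) + 0.2·t(square A)
t(square A) = 1 + 0.4·t(square C) + 0.2·t(square A)
Solving: t(square C) = 2.9762, t(square A) = 2.7381.
Expected turns from square C to square B: 2.9762.

2.9762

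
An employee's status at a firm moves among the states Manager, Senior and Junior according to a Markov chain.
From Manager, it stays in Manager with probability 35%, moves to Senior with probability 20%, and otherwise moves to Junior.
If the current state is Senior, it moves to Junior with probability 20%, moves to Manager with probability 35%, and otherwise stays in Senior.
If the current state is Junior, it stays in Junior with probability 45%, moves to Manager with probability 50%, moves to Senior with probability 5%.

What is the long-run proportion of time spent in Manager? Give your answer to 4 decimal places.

Let the stationary distribution be π with π = πP and π_1 + π_2 + π_3 = 1.
π_1 = 0.35·π_1 + 0.35·π_2 + 0.5·π_3
π_2 = 0.2·π_1 + 0.45·π_2 + 0.05·π_3
Solving with the normalization constraint gives π = (0.4105, 0.1860, 0.4035).
So the stationary probability of Manager is 0.4105.

0.4105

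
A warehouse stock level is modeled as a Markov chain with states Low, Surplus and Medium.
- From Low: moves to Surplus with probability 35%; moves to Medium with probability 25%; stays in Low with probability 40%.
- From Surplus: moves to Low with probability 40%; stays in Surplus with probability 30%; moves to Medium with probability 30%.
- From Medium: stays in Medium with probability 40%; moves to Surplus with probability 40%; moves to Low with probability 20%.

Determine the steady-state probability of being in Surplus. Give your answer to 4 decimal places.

Let the stationary distribution be π with π = πP and π_1 + π_2 + π_3 = 1.
π_1 = 0.4·π_1 + 0.4·π_2 + 0.2·π_3
π_2 = 0.35·π_1 + 0.3·π_2 + 0.4·π_3
Solving with the normalization constraint gives π = (0.3371, 0.3483, 0.3146).
So the stationary probability of Surplus is 0.3483.

0.3483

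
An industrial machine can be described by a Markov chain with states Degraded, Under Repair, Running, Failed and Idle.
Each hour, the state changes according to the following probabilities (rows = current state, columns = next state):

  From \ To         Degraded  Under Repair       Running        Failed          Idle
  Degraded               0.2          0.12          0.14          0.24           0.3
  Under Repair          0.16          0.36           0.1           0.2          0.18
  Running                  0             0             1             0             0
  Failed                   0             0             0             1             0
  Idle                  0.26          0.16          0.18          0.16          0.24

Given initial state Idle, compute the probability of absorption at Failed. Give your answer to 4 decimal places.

0.5438

Let h(s) be the probability of absorption at Failed starting from transient state s. Then h(Failed) = 1 and h(Running) = 0. By first-step analysis:
h(Degraded) = 0.2·h(Degraded) + 0.12·h(Under Repair) + 0.14·0 + 0.24·1 + 0.3·h(Idle)
h(Under Repair) = 0.16·h(Degraded) + 0.36·h(Under Repair) + 0.1·0 + 0.2·1 + 0.18·h(Idle)
h(Idle) = 0.26·h(Degraded) + 0.16·h(Under Repair) + 0.18·0 + 0.16·1 + 0.24·h(Idle)
Solving: h(Degraded) = 0.5961, h(Under Repair) = 0.6145, h(Idle) = 0.5438.
Starting from Idle, the probability is 0.5438.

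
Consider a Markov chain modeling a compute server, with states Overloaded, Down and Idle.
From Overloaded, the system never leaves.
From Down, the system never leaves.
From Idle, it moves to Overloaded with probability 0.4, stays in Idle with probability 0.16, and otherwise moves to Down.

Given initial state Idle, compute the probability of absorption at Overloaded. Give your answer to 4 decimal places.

0.4762

Let h(s) be the probability of absorption at Overloaded starting from transient state s. Then h(Overloaded) = 1 and h(Down) = 0. By first-step analysis:
h(Idle) = 0.4·1 + 0.44·0 + 0.16·h(Idle)
Solving: h(Idle) = 0.4762.
Starting from Idle, the probability is 0.4762.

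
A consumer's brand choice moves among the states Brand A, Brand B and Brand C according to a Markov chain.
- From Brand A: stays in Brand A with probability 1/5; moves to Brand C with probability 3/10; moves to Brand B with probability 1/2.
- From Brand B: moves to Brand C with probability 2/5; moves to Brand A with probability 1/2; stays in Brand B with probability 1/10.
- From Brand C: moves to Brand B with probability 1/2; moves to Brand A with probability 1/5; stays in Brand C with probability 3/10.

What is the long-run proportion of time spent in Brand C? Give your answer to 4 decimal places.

Let the stationary distribution be π with π = πP and π_1 + π_2 + π_3 = 1.
π_1 = 0.2·π_1 + 0.5·π_2 + 0.2·π_3
π_2 = 0.5·π_1 + 0.1·π_2 + 0.5·π_3
Solving with the normalization constraint gives π = (0.3071, 0.3571, 0.3357).
So the stationary probability of Brand C is 0.3357.

0.3357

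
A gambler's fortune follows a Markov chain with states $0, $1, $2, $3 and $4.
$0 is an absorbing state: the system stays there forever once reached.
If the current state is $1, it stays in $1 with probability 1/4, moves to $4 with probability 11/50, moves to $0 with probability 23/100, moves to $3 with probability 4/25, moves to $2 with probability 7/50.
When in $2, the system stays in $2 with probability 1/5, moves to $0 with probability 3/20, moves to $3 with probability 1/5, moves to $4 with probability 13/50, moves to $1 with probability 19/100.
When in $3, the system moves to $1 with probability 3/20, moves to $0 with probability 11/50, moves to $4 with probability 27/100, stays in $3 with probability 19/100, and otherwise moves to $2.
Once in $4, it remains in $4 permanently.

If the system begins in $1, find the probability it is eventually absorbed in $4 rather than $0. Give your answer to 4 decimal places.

0.5209

Let h(s) be the probability of absorption at $4 starting from transient state s. Then h($4) = 1 and h($0) = 0. By first-step analysis:
h($1) = 0.23·0 + 0.25·h($1) + 0.14·h($2) + 0.16·h($3) + 0.22·1
h($2) = 0.15·0 + 0.19·h($1) + 0.2·h($2) + 0.2·h($3) + 0.26·1
h($3) = 0.22·0 + 0.15·h($1) + 0.17·h($2) + 0.19·h($3) + 0.27·1
Solving: h($1) = 0.5209, h($2) = 0.5869, h($3) = 0.5530.
Starting from $1, the probability is 0.5209.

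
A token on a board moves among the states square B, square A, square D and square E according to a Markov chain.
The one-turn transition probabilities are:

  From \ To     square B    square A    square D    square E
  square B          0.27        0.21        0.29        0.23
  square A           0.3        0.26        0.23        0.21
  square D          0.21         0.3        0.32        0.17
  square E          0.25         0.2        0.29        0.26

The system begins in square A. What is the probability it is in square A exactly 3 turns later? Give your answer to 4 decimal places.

0.2452

Propagate the distribution vector 3 turns from square A.
After 0 turns: (0.0000, 1.0000, 0.0000, 0.0000)
After 1 turn: (0.3000, 0.2600, 0.2300, 0.2100)
After 2 turns: (0.2598, 0.2416, 0.2813, 0.2173)
After 3 turns: (0.2560, 0.2452, 0.2839, 0.2148)
P(in square A after 3 turns) = 0.2452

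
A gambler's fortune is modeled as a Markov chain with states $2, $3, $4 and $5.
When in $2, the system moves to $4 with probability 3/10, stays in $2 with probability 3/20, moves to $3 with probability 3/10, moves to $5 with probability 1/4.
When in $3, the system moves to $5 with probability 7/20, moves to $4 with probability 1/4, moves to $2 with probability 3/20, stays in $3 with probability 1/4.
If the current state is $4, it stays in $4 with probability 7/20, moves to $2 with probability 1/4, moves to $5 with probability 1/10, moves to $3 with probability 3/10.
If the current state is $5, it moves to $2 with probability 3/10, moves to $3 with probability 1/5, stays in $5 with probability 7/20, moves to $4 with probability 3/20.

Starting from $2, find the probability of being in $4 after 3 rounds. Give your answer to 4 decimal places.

0.2611

Propagate the distribution vector 3 rounds from $2.
After 0 rounds: (1.0000, 0.0000, 0.0000, 0.0000)
After 1 round: (0.1500, 0.3000, 0.3000, 0.2500)
After 2 rounds: (0.2175, 0.2600, 0.2625, 0.2600)
After 3 rounds: (0.2153, 0.2610, 0.2611, 0.2626)
P(in $4 after 3 rounds) = 0.2611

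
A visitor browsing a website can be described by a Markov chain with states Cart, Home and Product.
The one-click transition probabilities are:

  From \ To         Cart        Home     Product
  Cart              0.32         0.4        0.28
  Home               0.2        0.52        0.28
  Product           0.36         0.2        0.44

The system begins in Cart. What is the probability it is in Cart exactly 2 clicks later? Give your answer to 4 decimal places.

Sum over the intermediate state after 1 click:
P = P(Cart→Cart)·P(Cart→Cart) + P(Cart→Home)·P(Home→Cart) + P(Cart→Product)·P(Product→Cart)
  = 0.32×0.32 + 0.4×0.2 + 0.28×0.36
  = 0.1024 + 0.0800 + 0.1008 = 0.2832

0.2832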